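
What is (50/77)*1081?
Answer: 54050/77 ≈ 701.95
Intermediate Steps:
(50/77)*1081 = 54050/77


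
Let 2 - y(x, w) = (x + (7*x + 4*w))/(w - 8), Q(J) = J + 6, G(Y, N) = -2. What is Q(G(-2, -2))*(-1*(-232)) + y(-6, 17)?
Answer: 8350/9 ≈ 927.78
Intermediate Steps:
Q(J) = 6 + J
y(x, w) = 2 - (4*w + 8*x)/(-8 + w) (y(x, w) = 2 - (x + (7*x + 4*w))/(w - 8) = 2 - (x + (4*w + 7*x))/(-8 + w) = 2 - (4*w + 8*x)/(-8 + w))
Q(G(-2, -2))*(-1*(-232)) + y(-6, 17) = (6 - 2)*(-1*(-232)) + 2*(-8 - 1*17 - 4*(-6))/(-8 + 17) = 4*232 + 2*(-8 - 17 + 24)/9 = 928 + 2*(⅑)*(-1) = 928 - 2/9 = 8350/9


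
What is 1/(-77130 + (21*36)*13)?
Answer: -1/67302 ≈ -1.4858e-5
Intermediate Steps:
1/(-77130 + (21*36)*13) = 1/(-77130 + 756*13) = 1/(-77130 + 9828) = 1/(-67302) = -1/67302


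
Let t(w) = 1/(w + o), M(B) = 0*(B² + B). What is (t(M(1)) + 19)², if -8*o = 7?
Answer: 15625/49 ≈ 318.88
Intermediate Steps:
o = -7/8 (o = -⅛*7 = -7/8 ≈ -0.87500)
M(B) = 0 (M(B) = 0*(B + B²) = 0)
t(w) = 1/(-7/8 + w) (t(w) = 1/(w - 7/8) = 1/(-7/8 + w))
(t(M(1)) + 19)² = (8/(-7 + 8*0) + 19)² = (8/(-7 + 0) + 19)² = (8/(-7) + 19)² = (8*(-⅐) + 19)² = (-8/7 + 19)² = (125/7)² = 15625/49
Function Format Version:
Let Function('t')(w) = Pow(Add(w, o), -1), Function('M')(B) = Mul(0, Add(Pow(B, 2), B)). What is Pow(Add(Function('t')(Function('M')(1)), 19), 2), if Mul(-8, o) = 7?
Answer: Rational(15625, 49) ≈ 318.88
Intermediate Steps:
o = Rational(-7, 8) (o = Mul(Rational(-1, 8), 7) = Rational(-7, 8) ≈ -0.87500)
Function('M')(B) = 0 (Function('M')(B) = Mul(0, Add(B, Pow(B, 2))) = 0)
Function('t')(w) = Pow(Add(Rational(-7, 8), w), -1) (Function('t')(w) = Pow(Add(w, Rational(-7, 8)), -1) = Pow(Add(Rational(-7, 8), w), -1))
Pow(Add(Function('t')(Function('M')(1)), 19), 2) = Pow(Add(Mul(8, Pow(Add(-7, Mul(8, 0)), -1)), 19), 2) = Pow(Add(Mul(8, Pow(Add(-7, 0), -1)), 19), 2) = Pow(Add(Mul(8, Pow(-7, -1)), 19), 2) = Pow(Add(Mul(8, Rational(-1, 7)), 19), 2) = Pow(Add(Rational(-8, 7), 19), 2) = Pow(Rational(125, 7), 2) = Rational(15625, 49)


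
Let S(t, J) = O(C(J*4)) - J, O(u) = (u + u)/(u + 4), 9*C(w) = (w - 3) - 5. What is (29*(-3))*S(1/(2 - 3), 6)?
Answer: 6090/13 ≈ 468.46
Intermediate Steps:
C(w) = -8/9 + w/9 (C(w) = ((w - 3) - 5)/9 = ((-3 + w) - 5)/9 = (-8 + w)/9 = -8/9 + w/9)
O(u) = 2*u/(4 + u) (O(u) = (2*u)/(4 + u) = 2*u/(4 + u))
S(t, J) = -J + 2*(-8/9 + 4*J/9)/(28/9 + 4*J/9) (S(t, J) = 2*(-8/9 + (J*4)/9)/(4 + (-8/9 + (J*4)/9)) - J = 2*(-8/9 + (4*J)/9)/(4 + (-8/9 + (4*J)/9)) - J = 2*(-8/9 + 4*J/9)/(4 + (-8/9 + 4*J/9)) - J = 2*(-8/9 + 4*J/9)/(28/9 + 4*J/9) - J = -J + 2*(-8/9 + 4*J/9)/(28/9 + 4*J/9))
(29*(-3))*S(1/(2 - 3), 6) = (29*(-3))*((-4 + 2*6 - 1*6*(7 + 6))/(7 + 6)) = -87*(-4 + 12 - 1*6*13)/13 = -87*(-4 + 12 - 78)/13 = -87*(-70)/13 = -87*(-70/13) = 6090/13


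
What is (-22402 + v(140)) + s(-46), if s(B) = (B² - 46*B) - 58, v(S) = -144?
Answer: -18372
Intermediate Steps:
s(B) = -58 + B² - 46*B
(-22402 + v(140)) + s(-46) = (-22402 - 144) + (-58 + (-46)² - 46*(-46)) = -22546 + (-58 + 2116 + 2116) = -22546 + 4174 = -18372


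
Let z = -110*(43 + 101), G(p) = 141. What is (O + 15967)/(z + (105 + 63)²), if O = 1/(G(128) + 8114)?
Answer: 21967931/17038320 ≈ 1.2893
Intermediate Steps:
z = -15840 (z = -110*144 = -15840)
O = 1/8255 (O = 1/(141 + 8114) = 1/8255 ≈ 0.00012114)
(O + 15967)/(z + (105 + 63)²) = (1/8255 + 15967)/(-15840 + (105 + 63)²) = 131807586/(8255*(-15840 + 168²)) = 131807586/(8255*(-15840 + 28224)) = (131807586/8255)/12384 = (131807586/8255)*(1/12384) = 21967931/17038320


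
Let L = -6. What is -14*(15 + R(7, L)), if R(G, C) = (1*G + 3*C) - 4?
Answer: 0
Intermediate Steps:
R(G, C) = -4 + G + 3*C (R(G, C) = (G + 3*C) - 4 = -4 + G + 3*C)
-14*(15 + R(7, L)) = -14*(15 + (-4 + 7 + 3*(-6))) = -14*(15 + (-4 + 7 - 18)) = -14*(15 - 15) = -14*0 = 0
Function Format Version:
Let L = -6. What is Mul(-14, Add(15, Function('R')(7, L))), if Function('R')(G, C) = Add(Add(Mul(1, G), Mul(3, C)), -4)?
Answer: 0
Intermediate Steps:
Function('R')(G, C) = Add(-4, G, Mul(3, C)) (Function('R')(G, C) = Add(Add(G, Mul(3, C)), -4) = Add(-4, G, Mul(3, C)))
Mul(-14, Add(15, Function('R')(7, L))) = Mul(-14, Add(15, Add(-4, 7, Mul(3, -6)))) = Mul(-14, Add(15, Add(-4, 7, -18))) = Mul(-14, Add(15, -15)) = Mul(-14, 0) = 0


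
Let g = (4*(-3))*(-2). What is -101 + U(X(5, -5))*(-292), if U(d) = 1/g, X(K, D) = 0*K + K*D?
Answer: -679/6 ≈ -113.17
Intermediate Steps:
g = 24 (g = -12*(-2) = 24)
X(K, D) = D*K (X(K, D) = 0 + D*K = D*K)
U(d) = 1/24
-101 + U(X(5, -5))*(-292) = -101 + (1/24)*(-292) = -101 - 73/6 = -679/6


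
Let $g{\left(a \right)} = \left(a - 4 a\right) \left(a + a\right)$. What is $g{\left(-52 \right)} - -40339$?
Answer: $24115$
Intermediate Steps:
$g{\left(a \right)} = - 6 a^{2}$ ($g{\left(a \right)} = - 3 a 2 a = - 6 a^{2}$)
$g{\left(-52 \right)} - -40339 = - 6 \left(-52\right)^{2} - -40339 = \left(-6\right) 2704 + 40339 = -16224 + 40339 = 24115$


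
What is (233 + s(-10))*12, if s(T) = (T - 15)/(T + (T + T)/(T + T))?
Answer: 8488/3 ≈ 2829.3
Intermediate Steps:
s(T) = (-15 + T)/(1 + T) (s(T) = (-15 + T)/(T + (2*T)/((2*T))) = (-15 + T)/(T + (2*T)*(1/(2*T))) = (-15 + T)/(T + 1) = (-15 + T)/(1 + T))
(233 + s(-10))*12 = (233 + (-15 - 10)/(1 - 10))*12 = (233 - 25/(-9))*12 = (233 - ⅑*(-25))*12 = (233 + 25/9)*12 = (2122/9)*12 = 8488/3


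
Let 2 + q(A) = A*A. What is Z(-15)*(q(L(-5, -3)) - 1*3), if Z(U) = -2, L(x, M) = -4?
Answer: -22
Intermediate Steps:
q(A) = -2 + A² (q(A) = -2 + A*A = -2 + A²)
Z(-15)*(q(L(-5, -3)) - 1*3) = -2*((-2 + (-4)²) - 1*3) = -2*((-2 + 16) - 3) = -2*(14 - 3) = -2*11 = -22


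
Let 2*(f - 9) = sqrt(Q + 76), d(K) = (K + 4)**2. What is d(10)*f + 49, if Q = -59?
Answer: 1813 + 98*sqrt(17) ≈ 2217.1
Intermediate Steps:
d(K) = (4 + K)**2
f = 9 + sqrt(17)/2 (f = 9 + sqrt(-59 + 76)/2 = 9 + sqrt(17)/2 ≈ 11.062)
d(10)*f + 49 = (4 + 10)**2*(9 + sqrt(17)/2) + 49 = 14**2*(9 + sqrt(17)/2) + 49 = 196*(9 + sqrt(17)/2) + 49 = (1764 + 98*sqrt(17)) + 49 = 1813 + 98*sqrt(17)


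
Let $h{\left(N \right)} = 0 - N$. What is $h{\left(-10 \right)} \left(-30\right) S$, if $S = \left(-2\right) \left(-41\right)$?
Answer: $-24600$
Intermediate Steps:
$S = 82$
$h{\left(N \right)} = - N$
$h{\left(-10 \right)} \left(-30\right) S = \left(-1\right) \left(-10\right) \left(-30\right) 82 = 10 \left(-30\right) 82 = \left(-300\right) 82 = -24600$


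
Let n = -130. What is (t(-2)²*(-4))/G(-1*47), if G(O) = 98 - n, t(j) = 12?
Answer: -48/19 ≈ -2.5263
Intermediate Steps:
G(O) = 228 (G(O) = 98 - 1*(-130) = 98 + 130 = 228)
(t(-2)²*(-4))/G(-1*47) = (12²*(-4))/228 = (144*(-4))*(1/228) = -576*1/228 = -48/19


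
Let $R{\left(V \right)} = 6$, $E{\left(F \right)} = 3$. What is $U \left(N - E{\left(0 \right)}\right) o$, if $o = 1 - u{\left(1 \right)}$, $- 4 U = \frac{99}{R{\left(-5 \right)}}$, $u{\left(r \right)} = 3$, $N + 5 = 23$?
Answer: $\frac{495}{4} \approx 123.75$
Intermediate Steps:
$N = 18$ ($N = -5 + 23 = 18$)
$U = - \frac{33}{8}$ ($U = - \frac{99 \cdot \frac{1}{6}}{4} = \left(- \frac{1}{4}\right) \frac{33}{2} = - \frac{33}{8} \approx -4.125$)
$o = -2$ ($o = 1 - 3 = -2$)
$U \left(N - E{\left(0 \right)}\right) o = - \frac{33 \left(18 - 3\right)}{8} \left(-2\right) = \left(- \frac{33}{8}\right) 15 \left(-2\right) = \left(- \frac{495}{8}\right) \left(-2\right) = \frac{495}{4}$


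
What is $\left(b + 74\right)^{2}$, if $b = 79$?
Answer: $23409$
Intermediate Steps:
$\left(b + 74\right)^{2} = \left(79 + 74\right)^{2} = 153^{2} = 23409$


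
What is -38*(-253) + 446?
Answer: 10060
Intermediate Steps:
-38*(-253) + 446 = 9614 + 446 = 10060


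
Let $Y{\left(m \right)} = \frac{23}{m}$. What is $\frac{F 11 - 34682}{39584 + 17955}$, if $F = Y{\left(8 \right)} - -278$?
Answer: $- \frac{252739}{460312} \approx -0.54906$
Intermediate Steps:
$F = \frac{2247}{8}$ ($F = \frac{23}{8} - -278 = 23 \cdot \frac{1}{8} + 278 = \frac{23}{8} + 278 = \frac{2247}{8} \approx 280.88$)
$\frac{F 11 - 34682}{39584 + 17955} = \frac{\frac{2247}{8} \cdot 11 - 34682}{39584 + 17955} = \frac{\frac{24717}{8} - 34682}{57539} = \left(- \frac{252739}{8}\right) \frac{1}{57539} = - \frac{252739}{460312}$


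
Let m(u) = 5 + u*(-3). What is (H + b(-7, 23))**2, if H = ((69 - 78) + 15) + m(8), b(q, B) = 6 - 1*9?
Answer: 256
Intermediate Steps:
b(q, B) = -3 (b(q, B) = 6 - 9 = -3)
m(u) = 5 - 3*u
H = -13 (H = ((69 - 78) + 15) + (5 - 3*8) = (-9 + 15) + (5 - 24) = 6 - 19 = -13)
(H + b(-7, 23))**2 = (-13 - 3)**2 = (-16)**2 = 256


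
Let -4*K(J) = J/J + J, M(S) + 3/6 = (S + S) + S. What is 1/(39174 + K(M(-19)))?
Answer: 8/313505 ≈ 2.5518e-5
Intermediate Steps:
M(S) = -1/2 + 3*S (M(S) = -1/2 + ((S + S) + S) = -1/2 + (2*S + S) = -1/2 + 3*S)
K(J) = -1/4 - J/4 (K(J) = -(J/J + J)/4 = -(1 + J)/4 = -1/4 - J/4)
1/(39174 + K(M(-19))) = 1/(39174 + (-1/4 - (-1/2 + 3*(-19))/4)) = 1/(39174 + (-1/4 - (-1/2 - 57)/4)) = 1/(39174 + (-1/4 - 1/4*(-115/2))) = 1/(39174 + (-1/4 + 115/8)) = 1/(39174 + 113/8) = 1/(313505/8) = 8/313505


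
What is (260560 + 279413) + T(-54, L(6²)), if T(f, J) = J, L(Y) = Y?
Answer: 540009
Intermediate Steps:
(260560 + 279413) + T(-54, L(6²)) = (260560 + 279413) + 6² = 539973 + 36 = 540009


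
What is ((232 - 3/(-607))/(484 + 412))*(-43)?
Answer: -6055561/543872 ≈ -11.134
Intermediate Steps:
((232 - 3/(-607))/(484 + 412))*(-43) = ((232 - 3*(-1/607))/896)*(-43) = ((232 + 3/607)*(1/896))*(-43) = ((140827/607)*(1/896))*(-43) = (140827/543872)*(-43) = -6055561/543872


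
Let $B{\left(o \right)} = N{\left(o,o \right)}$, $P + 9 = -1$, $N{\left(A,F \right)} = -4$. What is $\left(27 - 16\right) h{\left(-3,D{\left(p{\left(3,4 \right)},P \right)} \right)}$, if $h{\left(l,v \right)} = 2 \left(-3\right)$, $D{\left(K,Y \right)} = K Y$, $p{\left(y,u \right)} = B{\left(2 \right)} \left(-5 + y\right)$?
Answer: $-66$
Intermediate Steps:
$P = -10$ ($P = -9 - 1 = -10$)
$B{\left(o \right)} = -4$
$p{\left(y,u \right)} = 20 - 4 y$ ($p{\left(y,u \right)} = - 4 \left(-5 + y\right) = 20 - 4 y$)
$h{\left(l,v \right)} = -6$
$\left(27 - 16\right) h{\left(-3,D{\left(p{\left(3,4 \right)},P \right)} \right)} = \left(27 - 16\right) \left(-6\right) = 11 \left(-6\right) = -66$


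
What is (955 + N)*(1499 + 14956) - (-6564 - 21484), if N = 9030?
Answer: 164331223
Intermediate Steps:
(955 + N)*(1499 + 14956) - (-6564 - 21484) = (955 + 9030)*(1499 + 14956) - (-6564 - 21484) = 9985*16455 - 1*(-28048) = 164303175 + 28048 = 164331223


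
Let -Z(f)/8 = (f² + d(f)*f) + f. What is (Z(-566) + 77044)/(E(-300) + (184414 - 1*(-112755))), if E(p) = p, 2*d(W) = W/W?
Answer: -2479012/296869 ≈ -8.3505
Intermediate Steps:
d(W) = ½ (d(W) = (W/W)/2 = (½)*1 = ½)
Z(f) = -12*f - 8*f² (Z(f) = -8*((f² + f/2) + f) = -8*(f² + 3*f/2) = -12*f - 8*f²)
(Z(-566) + 77044)/(E(-300) + (184414 - 1*(-112755))) = (-4*(-566)*(3 + 2*(-566)) + 77044)/(-300 + (184414 - 1*(-112755))) = (-4*(-566)*(3 - 1132) + 77044)/(-300 + (184414 + 112755)) = (-4*(-566)*(-1129) + 77044)/(-300 + 297169) = (-2556056 + 77044)/296869 = -2479012*1/296869 = -2479012/296869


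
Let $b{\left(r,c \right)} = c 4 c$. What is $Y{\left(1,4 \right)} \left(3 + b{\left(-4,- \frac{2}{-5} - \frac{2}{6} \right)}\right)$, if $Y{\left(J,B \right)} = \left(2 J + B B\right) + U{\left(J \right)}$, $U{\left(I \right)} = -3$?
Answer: $\frac{679}{15} \approx 45.267$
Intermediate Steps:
$Y{\left(J,B \right)} = -3 + B^{2} + 2 J$ ($Y{\left(J,B \right)} = \left(2 J + B B\right) - 3 = \left(2 J + B^{2}\right) - 3 = \left(B^{2} + 2 J\right) - 3 = -3 + B^{2} + 2 J$)
$b{\left(r,c \right)} = 4 c^{2}$ ($b{\left(r,c \right)} = 4 c c = 4 c^{2}$)
$Y{\left(1,4 \right)} \left(3 + b{\left(-4,- \frac{2}{-5} - \frac{2}{6} \right)}\right) = \left(-3 + 4^{2} + 2 \cdot 1\right) \left(3 + 4 \left(- \frac{2}{-5} - \frac{2}{6}\right)^{2}\right) = \left(-3 + 16 + 2\right) \left(3 + 4 \left(\left(-2\right) \left(- \frac{1}{5}\right) - \frac{1}{3}\right)^{2}\right) = 15 \left(3 + 4 \left(\frac{2}{5} - \frac{1}{3}\right)^{2}\right) = 15 \left(3 + \frac{4}{225}\right) = 15 \cdot \frac{679}{225} = \frac{679}{15}$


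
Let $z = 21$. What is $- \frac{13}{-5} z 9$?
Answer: $\frac{2457}{5} \approx 491.4$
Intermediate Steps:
$- \frac{13}{-5} z 9 = - \frac{13}{-5} \cdot 21 \cdot 9 = \left(-13\right) \left(- \frac{1}{5}\right) 21 \cdot 9 = \frac{13}{5} \cdot 21 \cdot 9 = \frac{273}{5} \cdot 9 = \frac{2457}{5}$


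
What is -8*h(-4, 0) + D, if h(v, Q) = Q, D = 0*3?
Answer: 0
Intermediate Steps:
D = 0
-8*h(-4, 0) + D = -8*0 + 0 = 0 + 0 = 0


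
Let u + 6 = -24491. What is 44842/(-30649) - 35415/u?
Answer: -13060139/750808553 ≈ -0.017395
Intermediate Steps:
u = -24497 (u = -6 - 24491 = -24497)
44842/(-30649) - 35415/u = 44842/(-30649) - 35415/(-24497) = 44842*(-1/30649) - 35415*(-1/24497) = -44842/30649 + 35415/24497 = -13060139/750808553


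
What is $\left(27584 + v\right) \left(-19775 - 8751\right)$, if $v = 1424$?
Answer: $-827482208$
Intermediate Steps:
$\left(27584 + v\right) \left(-19775 - 8751\right) = \left(27584 + 1424\right) \left(-19775 - 8751\right) = 29008 \left(-28526\right) = -827482208$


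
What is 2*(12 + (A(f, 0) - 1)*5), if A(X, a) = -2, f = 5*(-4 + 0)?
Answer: -6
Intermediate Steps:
f = -20 (f = 5*(-4) = -20)
2*(12 + (A(f, 0) - 1)*5) = 2*(12 + (-2 - 1)*5) = 2*(12 - 3*5) = 2*(12 - 15) = 2*(-3) = -6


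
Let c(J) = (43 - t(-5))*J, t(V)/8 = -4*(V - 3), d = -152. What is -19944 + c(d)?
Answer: 12432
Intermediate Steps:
t(V) = 96 - 32*V (t(V) = 8*(-4*(V - 3)) = 8*(-4*(-3 + V)) = 8*(12 - 4*V) = 96 - 32*V)
c(J) = -213*J (c(J) = (43 - (96 - 32*(-5)))*J = (43 - (96 + 160))*J = (43 - 1*256)*J = (43 - 256)*J = -213*J)
-19944 + c(d) = -19944 - 213*(-152) = -19944 + 32376 = 12432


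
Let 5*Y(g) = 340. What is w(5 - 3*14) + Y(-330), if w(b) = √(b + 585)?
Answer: 68 + 2*√137 ≈ 91.409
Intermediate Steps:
Y(g) = 68 (Y(g) = (⅕)*340 = 68)
w(b) = √(585 + b)
w(5 - 3*14) + Y(-330) = √(585 + (5 - 3*14)) + 68 = √(585 + (5 - 42)) + 68 = √(585 - 37) + 68 = √548 + 68 = 2*√137 + 68 = 68 + 2*√137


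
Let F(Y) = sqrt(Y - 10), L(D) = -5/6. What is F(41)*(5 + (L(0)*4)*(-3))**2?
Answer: 225*sqrt(31) ≈ 1252.7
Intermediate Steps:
L(D) = -5/6 (L(D) = -5*1/6 = -5/6)
F(Y) = sqrt(-10 + Y)
F(41)*(5 + (L(0)*4)*(-3))**2 = sqrt(-10 + 41)*(5 - 5/6*4*(-3))**2 = sqrt(31)*(5 - 10/3*(-3))**2 = sqrt(31)*(5 + 10)**2 = sqrt(31)*15**2 = sqrt(31)*225 = 225*sqrt(31)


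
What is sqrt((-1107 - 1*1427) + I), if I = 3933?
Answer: sqrt(1399) ≈ 37.403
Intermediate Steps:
sqrt((-1107 - 1*1427) + I) = sqrt((-1107 - 1*1427) + 3933) = sqrt((-1107 - 1427) + 3933) = sqrt(-2534 + 3933) = sqrt(1399)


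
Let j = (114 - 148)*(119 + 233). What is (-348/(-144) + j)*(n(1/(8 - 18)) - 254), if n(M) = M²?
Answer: 3646966213/1200 ≈ 3.0391e+6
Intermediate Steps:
j = -11968 (j = -34*352 = -11968)
(-348/(-144) + j)*(n(1/(8 - 18)) - 254) = (-348/(-144) - 11968)*((1/(8 - 18))² - 254) = (-348*(-1/144) - 11968)*((1/(-10))² - 254) = (29/12 - 11968)*((-⅒)² - 254) = -143587*(1/100 - 254)/12 = -143587/12*(-25399/100) = 3646966213/1200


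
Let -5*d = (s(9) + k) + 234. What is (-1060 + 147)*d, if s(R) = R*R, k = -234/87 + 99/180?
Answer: 165672067/2900 ≈ 57128.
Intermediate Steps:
k = -1241/580 (k = -234*1/87 + 99*(1/180) = -78/29 + 11/20 = -1241/580 ≈ -2.1397)
s(R) = R²
d = -181459/2900 (d = -((9² - 1241/580) + 234)/5 = -((81 - 1241/580) + 234)/5 = -(45739/580 + 234)/5 = -⅕*181459/580 = -181459/2900 ≈ -62.572)
(-1060 + 147)*d = (-1060 + 147)*(-181459/2900) = -913*(-181459/2900) = 165672067/2900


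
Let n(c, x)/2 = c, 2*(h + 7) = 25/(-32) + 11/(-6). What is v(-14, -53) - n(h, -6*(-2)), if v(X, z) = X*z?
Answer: 72827/96 ≈ 758.61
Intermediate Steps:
h = -1595/192 (h = -7 + (25/(-32) + 11/(-6))/2 = -7 + (25*(-1/32) + 11*(-⅙))/2 = -7 + (-25/32 - 11/6)/2 = -7 + (½)*(-251/96) = -7 - 251/192 = -1595/192 ≈ -8.3073)
n(c, x) = 2*c
v(-14, -53) - n(h, -6*(-2)) = -14*(-53) - 2*(-1595)/192 = 742 - 1*(-1595/96) = 742 + 1595/96 = 72827/96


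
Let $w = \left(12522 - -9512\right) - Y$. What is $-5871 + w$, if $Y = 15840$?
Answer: $323$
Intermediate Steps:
$w = 6194$ ($w = \left(12522 - -9512\right) - 15840 = \left(12522 + 9512\right) - 15840 = 22034 - 15840 = 6194$)
$-5871 + w = -5871 + 6194 = 323$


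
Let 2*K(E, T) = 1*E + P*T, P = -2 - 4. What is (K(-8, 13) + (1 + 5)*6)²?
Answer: 49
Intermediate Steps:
P = -6
K(E, T) = E/2 - 3*T (K(E, T) = (1*E - 6*T)/2 = (E - 6*T)/2 = E/2 - 3*T)
(K(-8, 13) + (1 + 5)*6)² = (((½)*(-8) - 3*13) + (1 + 5)*6)² = ((-4 - 39) + 6*6)² = (-43 + 36)² = (-7)² = 49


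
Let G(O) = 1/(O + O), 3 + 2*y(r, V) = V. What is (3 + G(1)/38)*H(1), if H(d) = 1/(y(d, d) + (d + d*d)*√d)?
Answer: 229/76 ≈ 3.0132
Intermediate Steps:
y(r, V) = -3/2 + V/2
G(O) = 1/(2*O)
H(d) = 1/(-3/2 + d/2 + √d*(d + d²)) (H(d) = 1/((-3/2 + d/2) + (d + d*d)*√d) = 1/((-3/2 + d/2) + (d + d²)*√d) = 1/((-3/2 + d/2) + √d*(d + d²)) = 1/(-3/2 + d/2 + √d*(d + d²)))
(3 + G(1)/38)*H(1) = (3 + ((½)/1)/38)*(2/(-3 + 1 + 2*1^(3/2) + 2*1^(5/2))) = (3 + ((½)*1)*(1/38))*(2/(-3 + 1 + 2*1 + 2*1)) = (3 + (½)*(1/38))*(2/(-3 + 1 + 2 + 2)) = (3 + 1/76)*(2/2) = 229*(2*(½))/76 = (229/76)*1 = 229/76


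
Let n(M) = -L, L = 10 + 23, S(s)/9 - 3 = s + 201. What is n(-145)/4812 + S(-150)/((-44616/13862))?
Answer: -450272071/2981836 ≈ -151.00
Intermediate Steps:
S(s) = 1836 + 9*s (S(s) = 27 + 9*(s + 201) = 27 + 9*(201 + s) = 27 + (1809 + 9*s) = 1836 + 9*s)
L = 33
n(M) = -33 (n(M) = -1*33 = -33)
n(-145)/4812 + S(-150)/((-44616/13862)) = -33/4812 + (1836 + 9*(-150))/((-44616/13862)) = -33*1/4812 + (1836 - 1350)/((-44616*1/13862)) = -11/1604 + 486/(-22308/6931) = -11/1604 + 486*(-6931/22308) = -11/1604 - 561411/3718 = -450272071/2981836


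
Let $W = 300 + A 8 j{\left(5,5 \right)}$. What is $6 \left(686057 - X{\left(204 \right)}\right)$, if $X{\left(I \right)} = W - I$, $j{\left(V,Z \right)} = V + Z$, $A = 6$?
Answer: $4112886$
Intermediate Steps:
$W = 780$ ($W = 300 + 6 \cdot 8 \left(5 + 5\right) = 300 + 48 \cdot 10 = 300 + 480 = 780$)
$X{\left(I \right)} = 780 - I$
$6 \left(686057 - X{\left(204 \right)}\right) = 6 \left(686057 - \left(780 - 204\right)\right) = 6 \left(686057 - 576\right) = 6 \cdot 685481 = 4112886$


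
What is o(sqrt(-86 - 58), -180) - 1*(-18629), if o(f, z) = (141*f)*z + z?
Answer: 18449 - 304560*I ≈ 18449.0 - 3.0456e+5*I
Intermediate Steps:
o(f, z) = z + 141*f*z (o(f, z) = 141*f*z + z = z + 141*f*z)
o(sqrt(-86 - 58), -180) - 1*(-18629) = -180*(1 + 141*sqrt(-86 - 58)) - 1*(-18629) = -180*(1 + 141*sqrt(-144)) + 18629 = -180*(1 + 141*(12*I)) + 18629 = -180*(1 + 1692*I) + 18629 = (-180 - 304560*I) + 18629 = 18449 - 304560*I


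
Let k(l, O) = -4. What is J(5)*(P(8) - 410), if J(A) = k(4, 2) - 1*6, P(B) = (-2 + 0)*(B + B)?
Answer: 4420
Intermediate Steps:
P(B) = -4*B
J(A) = -10 (J(A) = -4 - 1*6 = -4 - 6 = -10)
J(5)*(P(8) - 410) = -10*(-4*8 - 410) = -10*(-32 - 410) = -10*(-442) = 4420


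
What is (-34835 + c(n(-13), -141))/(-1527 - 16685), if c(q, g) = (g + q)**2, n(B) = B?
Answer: 11119/18212 ≈ 0.61053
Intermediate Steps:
(-34835 + c(n(-13), -141))/(-1527 - 16685) = (-34835 + (-141 - 13)**2)/(-1527 - 16685) = (-34835 + (-154)**2)/(-18212) = (-34835 + 23716)*(-1/18212) = -11119*(-1/18212) = 11119/18212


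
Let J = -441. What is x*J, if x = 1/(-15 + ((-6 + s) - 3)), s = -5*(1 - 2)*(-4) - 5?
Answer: 9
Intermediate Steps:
s = -25 (s = -(-5)*(-4) - 5 = -5*4 - 5 = -20 - 5 = -25)
x = -1/49 (x = 1/(-15 + ((-6 - 25) - 3)) = 1/(-15 + (-31 - 3)) = 1/(-15 - 34) = 1/(-49) = -1/49 ≈ -0.020408)
x*J = -1/49*(-441) = 9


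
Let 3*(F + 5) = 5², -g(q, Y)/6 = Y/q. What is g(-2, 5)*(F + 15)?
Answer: 275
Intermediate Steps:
g(q, Y) = -6*Y/q
F = 10/3 (F = -5 + (⅓)*5² = -5 + (⅓)*25 = -5 + 25/3 = 10/3 ≈ 3.3333)
g(-2, 5)*(F + 15) = (-6*5/(-2))*(10/3 + 15) = -6*5*(-½)*(55/3) = 15*(55/3) = 275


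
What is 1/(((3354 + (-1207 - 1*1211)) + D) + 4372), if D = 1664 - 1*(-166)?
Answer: 1/7138 ≈ 0.00014010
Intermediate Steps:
D = 1830 (D = 1664 + 166 = 1830)
1/(((3354 + (-1207 - 1*1211)) + D) + 4372) = 1/(((3354 + (-1207 - 1*1211)) + 1830) + 4372) = 1/(((3354 + (-1207 - 1211)) + 1830) + 4372) = 1/(((3354 - 2418) + 1830) + 4372) = 1/((936 + 1830) + 4372) = 1/(2766 + 4372) = 1/7138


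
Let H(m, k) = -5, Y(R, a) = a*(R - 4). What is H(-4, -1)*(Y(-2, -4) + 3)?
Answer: -135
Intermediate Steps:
Y(R, a) = a*(-4 + R)
H(-4, -1)*(Y(-2, -4) + 3) = -5*(-4*(-4 - 2) + 3) = -5*(-4*(-6) + 3) = -5*(24 + 3) = -5*27 = -135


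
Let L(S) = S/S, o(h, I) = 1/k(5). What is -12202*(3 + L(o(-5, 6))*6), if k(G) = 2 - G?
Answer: -109818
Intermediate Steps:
o(h, I) = -⅓ (o(h, I) = 1/(2 - 1*5) = 1/(2 - 5) = 1/(-3) = -⅓)
L(S) = 1
-12202*(3 + L(o(-5, 6))*6) = -12202*(3 + 1*6) = -12202*(3 + 6) = -12202*9 = -109818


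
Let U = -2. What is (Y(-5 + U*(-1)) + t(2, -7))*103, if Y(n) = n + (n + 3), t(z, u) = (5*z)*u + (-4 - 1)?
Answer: -8034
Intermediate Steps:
t(z, u) = -5 + 5*u*z (t(z, u) = 5*u*z - 5 = -5 + 5*u*z)
Y(n) = 3 + 2*n (Y(n) = n + (3 + n) = 3 + 2*n)
(Y(-5 + U*(-1)) + t(2, -7))*103 = ((3 + 2*(-5 - 2*(-1))) + (-5 + 5*(-7)*2))*103 = ((3 + 2*(-5 + 2)) + (-5 - 70))*103 = ((3 + 2*(-3)) - 75)*103 = ((3 - 6) - 75)*103 = (-3 - 75)*103 = -78*103 = -8034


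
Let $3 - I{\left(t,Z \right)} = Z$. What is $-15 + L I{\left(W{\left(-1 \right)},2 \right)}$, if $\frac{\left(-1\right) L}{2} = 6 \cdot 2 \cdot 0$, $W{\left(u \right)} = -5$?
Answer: $-15$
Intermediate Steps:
$L = 0$ ($L = - 2 \cdot 6 \cdot 2 \cdot 0 = - 2 \cdot 12 \cdot 0 = \left(-2\right) 0 = 0$)
$I{\left(t,Z \right)} = 3 - Z$
$-15 + L I{\left(W{\left(-1 \right)},2 \right)} = -15 + 0 \left(3 - 2\right) = -15 + 0 \cdot 1 = -15 + 0 = -15$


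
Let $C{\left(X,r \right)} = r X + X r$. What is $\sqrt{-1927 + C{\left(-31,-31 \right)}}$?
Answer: $i \sqrt{5} \approx 2.2361 i$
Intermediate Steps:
$C{\left(X,r \right)} = 2 X r$ ($C{\left(X,r \right)} = X r + X r = 2 X r$)
$\sqrt{-1927 + C{\left(-31,-31 \right)}} = \sqrt{-1927 + 2 \left(-31\right) \left(-31\right)} = \sqrt{-1927 + 1922} = \sqrt{-5} = i \sqrt{5}$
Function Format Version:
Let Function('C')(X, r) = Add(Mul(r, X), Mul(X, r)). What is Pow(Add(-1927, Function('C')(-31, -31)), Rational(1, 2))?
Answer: Mul(I, Pow(5, Rational(1, 2))) ≈ Mul(2.2361, I)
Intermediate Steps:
Function('C')(X, r) = Mul(2, X, r) (Function('C')(X, r) = Add(Mul(X, r), Mul(X, r)) = Mul(2, X, r))
Pow(Add(-1927, Function('C')(-31, -31)), Rational(1, 2)) = Pow(Add(-1927, Mul(2, -31, -31)), Rational(1, 2)) = Pow(Add(-1927, 1922), Rational(1, 2)) = Pow(-5, Rational(1, 2)) = Mul(I, Pow(5, Rational(1, 2)))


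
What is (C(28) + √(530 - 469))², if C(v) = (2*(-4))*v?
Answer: (224 - √61)² ≈ 46738.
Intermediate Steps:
C(v) = -8*v
(C(28) + √(530 - 469))² = (-8*28 + √(530 - 469))² = (-224 + √61)²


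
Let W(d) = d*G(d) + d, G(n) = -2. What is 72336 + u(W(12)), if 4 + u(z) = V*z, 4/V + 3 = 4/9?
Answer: 1664068/23 ≈ 72351.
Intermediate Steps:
V = -36/23 (V = 4/(-3 + 4/9) = 4/(-23/9) = 4*(-9/23) = -36/23 ≈ -1.5652)
W(d) = -d (W(d) = d*(-2) + d = -2*d + d = -d)
u(z) = -4 - 36*z/23
72336 + u(W(12)) = 72336 + (-4 - (-36)*12/23) = 72336 + (-4 - 36/23*(-12)) = 72336 + (-4 + 432/23) = 72336 + 340/23 = 1664068/23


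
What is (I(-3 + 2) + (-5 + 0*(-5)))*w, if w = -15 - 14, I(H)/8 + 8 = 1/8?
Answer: 1972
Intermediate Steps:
I(H) = -63 (I(H) = -64 + 8/8 = -64 + 8*(⅛) = -64 + 1 = -63)
w = -29
(I(-3 + 2) + (-5 + 0*(-5)))*w = (-63 + (-5 + 0*(-5)))*(-29) = (-63 + (-5 + 0))*(-29) = (-63 - 5)*(-29) = -68*(-29) = 1972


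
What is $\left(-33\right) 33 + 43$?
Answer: $-1046$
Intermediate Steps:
$\left(-33\right) 33 + 43 = -1089 + 43 = -1046$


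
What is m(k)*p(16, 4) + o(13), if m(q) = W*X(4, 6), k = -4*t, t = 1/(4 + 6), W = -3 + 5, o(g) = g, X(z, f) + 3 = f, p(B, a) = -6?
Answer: -23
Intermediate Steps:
X(z, f) = -3 + f
W = 2
t = ⅒ (t = 1/10 = ⅒ ≈ 0.10000)
k = -⅖ (k = -4*⅒ = -⅖ ≈ -0.40000)
m(q) = 6 (m(q) = 2*(-3 + 6) = 2*3 = 6)
m(k)*p(16, 4) + o(13) = 6*(-6) + 13 = -36 + 13 = -23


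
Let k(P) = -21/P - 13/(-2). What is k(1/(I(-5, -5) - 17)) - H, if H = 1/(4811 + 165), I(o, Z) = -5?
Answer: 2331255/4976 ≈ 468.50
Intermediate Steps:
k(P) = 13/2 - 21/P (k(P) = -21/P - 13*(-½) = -21/P + 13/2 = 13/2 - 21/P)
H = 1/4976 ≈ 0.00020096
k(1/(I(-5, -5) - 17)) - H = (13/2 - 21/(1/(-5 - 17))) - 1*1/4976 = (13/2 - 21/(1/(-22))) - 1/4976 = (13/2 - 21/(-1/22)) - 1/4976 = (13/2 - 21*(-22)) - 1/4976 = (13/2 + 462) - 1/4976 = 937/2 - 1/4976 = 2331255/4976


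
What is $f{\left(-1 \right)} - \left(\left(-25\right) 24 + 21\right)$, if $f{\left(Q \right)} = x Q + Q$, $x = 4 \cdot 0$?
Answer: $578$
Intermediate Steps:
$x = 0$
$f{\left(Q \right)} = Q$ ($f{\left(Q \right)} = 0 Q + Q = 0 + Q = Q$)
$f{\left(-1 \right)} - \left(\left(-25\right) 24 + 21\right) = -1 - \left(\left(-25\right) 24 + 21\right) = -1 - \left(-600 + 21\right) = -1 - -579 = -1 + 579 = 578$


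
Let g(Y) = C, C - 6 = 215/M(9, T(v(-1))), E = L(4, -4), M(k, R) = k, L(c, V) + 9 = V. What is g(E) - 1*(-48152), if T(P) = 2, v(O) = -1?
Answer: 433637/9 ≈ 48182.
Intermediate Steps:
L(c, V) = -9 + V
E = -13 (E = -9 - 4 = -13)
C = 269/9 (C = 6 + 215/9 = 269/9 ≈ 29.889)
g(Y) = 269/9
g(E) - 1*(-48152) = 269/9 - 1*(-48152) = 269/9 + 48152 = 433637/9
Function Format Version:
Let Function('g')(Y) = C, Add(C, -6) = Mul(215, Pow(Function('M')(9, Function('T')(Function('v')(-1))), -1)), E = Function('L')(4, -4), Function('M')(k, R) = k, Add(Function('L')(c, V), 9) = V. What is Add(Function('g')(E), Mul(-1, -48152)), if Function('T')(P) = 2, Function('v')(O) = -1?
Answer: Rational(433637, 9) ≈ 48182.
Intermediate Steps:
Function('L')(c, V) = Add(-9, V)
E = -13 (E = Add(-9, -4) = -13)
C = Rational(269, 9) (C = Add(6, Mul(215, Pow(9, -1))) = Add(6, Mul(215, Rational(1, 9))) = Add(6, Rational(215, 9)) = Rational(269, 9) ≈ 29.889)
Function('g')(Y) = Rational(269, 9)
Add(Function('g')(E), Mul(-1, -48152)) = Add(Rational(269, 9), Mul(-1, -48152)) = Add(Rational(269, 9), 48152) = Rational(433637, 9)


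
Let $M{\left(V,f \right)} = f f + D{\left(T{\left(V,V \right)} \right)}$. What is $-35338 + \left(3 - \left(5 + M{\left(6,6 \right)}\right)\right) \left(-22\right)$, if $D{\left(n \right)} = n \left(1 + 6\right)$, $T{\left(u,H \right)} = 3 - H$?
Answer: $-34964$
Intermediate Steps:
$D{\left(n \right)} = 7 n$ ($D{\left(n \right)} = n 7 = 7 n$)
$M{\left(V,f \right)} = 21 + f^{2} - 7 V$ ($M{\left(V,f \right)} = f f + 7 \left(3 - V\right) = f^{2} - \left(-21 + 7 V\right) = 21 + f^{2} - 7 V$)
$-35338 + \left(3 - \left(5 + M{\left(6,6 \right)}\right)\right) \left(-22\right) = -35338 + \left(3 - \left(62 - 42\right)\right) \left(-22\right) = -35338 + \left(3 - 20\right) \left(-22\right) = -35338 - -374 = -35338 + 374 = -34964$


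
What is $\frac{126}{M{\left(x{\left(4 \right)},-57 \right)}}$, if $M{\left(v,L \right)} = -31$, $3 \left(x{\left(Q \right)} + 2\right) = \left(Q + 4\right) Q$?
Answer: $- \frac{126}{31} \approx -4.0645$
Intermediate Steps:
$x{\left(Q \right)} = -2 + \frac{Q \left(4 + Q\right)}{3}$ ($x{\left(Q \right)} = -2 + \frac{\left(Q + 4\right) Q}{3} = -2 + \frac{\left(4 + Q\right) Q}{3} = -2 + \frac{Q \left(4 + Q\right)}{3}$)
$\frac{126}{M{\left(x{\left(4 \right)},-57 \right)}} = \frac{126}{-31} = 126 \left(- \frac{1}{31}\right) = - \frac{126}{31}$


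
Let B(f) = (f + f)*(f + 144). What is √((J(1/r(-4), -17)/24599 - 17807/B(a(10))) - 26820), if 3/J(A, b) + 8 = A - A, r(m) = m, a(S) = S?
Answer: I*√9624290833759689010/18941230 ≈ 163.79*I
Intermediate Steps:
B(f) = 2*f*(144 + f) (B(f) = (2*f)*(144 + f) = 2*f*(144 + f))
J(A, b) = -3/8 (J(A, b) = 3/(-8 + (A - A)) = 3/(-8 + 0) = 3/(-8) = 3*(-⅛) = -3/8)
√((J(1/r(-4), -17)/24599 - 17807/B(a(10))) - 26820) = √((-3/8/24599 - 17807*1/(20*(144 + 10))) - 26820) = √((-3/8*1/24599 - 17807/(2*10*154)) - 26820) = √((-3/196792 - 17807/3080) - 26820) = √(-109508887/18941230 - 26820) = √(-508113297487/18941230) = I*√9624290833759689010/18941230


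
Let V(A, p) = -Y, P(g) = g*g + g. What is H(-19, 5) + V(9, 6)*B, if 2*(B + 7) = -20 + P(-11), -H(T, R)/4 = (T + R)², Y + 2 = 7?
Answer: -974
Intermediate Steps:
Y = 5 (Y = -2 + 7 = 5)
P(g) = g + g² (P(g) = g² + g = g + g²)
V(A, p) = -5 (V(A, p) = -1*5 = -5)
H(T, R) = -4*(R + T)² (H(T, R) = -4*(T + R)² = -4*(R + T)²)
B = 38 (B = -7 + (-20 - 11*(1 - 11))/2 = -7 + (-20 - 11*(-10))/2 = -7 + (-20 + 110)/2 = -7 + (½)*90 = -7 + 45 = 38)
H(-19, 5) + V(9, 6)*B = -4*(5 - 19)² - 5*38 = -4*(-14)² - 190 = -4*196 - 190 = -784 - 190 = -974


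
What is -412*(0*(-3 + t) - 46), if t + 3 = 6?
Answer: 18952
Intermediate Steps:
t = 3 (t = -3 + 6 = 3)
-412*(0*(-3 + t) - 46) = -412*(0*(-3 + 3) - 46) = -412*(0*0 - 46) = -412*(0 - 46) = -412*(-46) = 18952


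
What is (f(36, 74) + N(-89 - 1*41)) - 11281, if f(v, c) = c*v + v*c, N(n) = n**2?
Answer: 10947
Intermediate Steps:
f(v, c) = 2*c*v (f(v, c) = c*v + c*v = 2*c*v)
(f(36, 74) + N(-89 - 1*41)) - 11281 = (2*74*36 + (-89 - 1*41)**2) - 11281 = (5328 + (-89 - 41)**2) - 11281 = (5328 + (-130)**2) - 11281 = (5328 + 16900) - 11281 = 22228 - 11281 = 10947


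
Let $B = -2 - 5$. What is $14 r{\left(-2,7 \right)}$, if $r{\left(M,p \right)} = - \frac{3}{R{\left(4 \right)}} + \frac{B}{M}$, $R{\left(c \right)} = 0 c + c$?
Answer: $\frac{77}{2} \approx 38.5$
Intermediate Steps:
$R{\left(c \right)} = c$ ($R{\left(c \right)} = 0 + c = c$)
$B = -7$
$r{\left(M,p \right)} = - \frac{3}{4} - \frac{7}{M}$
$14 r{\left(-2,7 \right)} = 14 \left(- \frac{3}{4} - \frac{7}{-2}\right) = 14 \left(- \frac{3}{4} - - \frac{7}{2}\right) = 14 \left(- \frac{3}{4} + \frac{7}{2}\right) = 14 \cdot \frac{11}{4} = \frac{77}{2}$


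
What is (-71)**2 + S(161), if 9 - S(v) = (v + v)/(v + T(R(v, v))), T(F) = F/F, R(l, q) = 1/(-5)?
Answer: 408889/81 ≈ 5048.0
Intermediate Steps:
R(l, q) = -1/5
T(F) = 1
S(v) = 9 - 2*v/(1 + v) (S(v) = 9 - (v + v)/(v + 1) = 9 - 2*v/(1 + v))
(-71)**2 + S(161) = (-71)**2 + (9 + 7*161)/(1 + 161) = 5041 + (9 + 1127)/162 = 5041 + (1/162)*1136 = 5041 + 568/81 = 408889/81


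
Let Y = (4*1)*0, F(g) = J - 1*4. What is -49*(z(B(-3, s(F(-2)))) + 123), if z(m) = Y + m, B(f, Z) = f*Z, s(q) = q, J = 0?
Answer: -6615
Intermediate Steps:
F(g) = -4 (F(g) = 0 - 1*4 = 0 - 4 = -4)
Y = 0 (Y = 4*0 = 0)
B(f, Z) = Z*f
z(m) = m (z(m) = 0 + m = m)
-49*(z(B(-3, s(F(-2)))) + 123) = -49*(-4*(-3) + 123) = -49*(12 + 123) = -49*135 = -6615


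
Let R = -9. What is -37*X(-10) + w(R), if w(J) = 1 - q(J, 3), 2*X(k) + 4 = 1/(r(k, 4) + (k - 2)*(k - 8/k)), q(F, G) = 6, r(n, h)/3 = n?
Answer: 55291/804 ≈ 68.770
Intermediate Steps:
r(n, h) = 3*n
X(k) = -2 + 1/(2*(3*k + (-2 + k)*(k - 8/k))) (X(k) = -2 + 1/(2*(3*k + (k - 2)*(k - 8/k))) = -2 + 1/(2*(3*k + (-2 + k)*(k - 8/k))))
w(J) = -5 (w(J) = 1 - 1*6 = 1 - 6 = -5)
-37*X(-10) + w(R) = -37*(-32 - 2*(-10)² - 2*(-10)³ + (33/2)*(-10))/(16 + (-10)² + (-10)³ - 8*(-10)) - 5 = -37*(-32 - 2*100 - 2*(-1000) - 165)/(16 + 100 - 1000 + 80) - 5 = -37*(-32 - 200 + 2000 - 165)/(-804) - 5 = -(-37)*1603/804 - 5 = -37*(-1603/804) - 5 = 59311/804 - 5 = 55291/804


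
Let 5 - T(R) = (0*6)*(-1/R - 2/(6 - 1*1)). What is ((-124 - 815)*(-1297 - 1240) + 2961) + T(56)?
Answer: 2385209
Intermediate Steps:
T(R) = 5 (T(R) = 5 - 0*6*(-1/R - 2/(6 - 1*1)) = 5 - 0*(-1/R - 2/(6 - 1)) = 5 - 0*(-1/R - 2/5) = 5 - 0*(-1/R - 2*⅕) = 5 - 0*(-1/R - ⅖) = 5 - 0*(-⅖ - 1/R) = 5 - 1*0 = 5 + 0 = 5)
((-124 - 815)*(-1297 - 1240) + 2961) + T(56) = ((-124 - 815)*(-1297 - 1240) + 2961) + 5 = (-939*(-2537) + 2961) + 5 = (2382243 + 2961) + 5 = 2385204 + 5 = 2385209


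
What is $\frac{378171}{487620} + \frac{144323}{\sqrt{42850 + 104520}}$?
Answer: $\frac{42019}{54180} + \frac{144323 \sqrt{147370}}{147370} \approx 376.73$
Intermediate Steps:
$\frac{378171}{487620} + \frac{144323}{\sqrt{42850 + 104520}} = 378171 \cdot \frac{1}{487620} + \frac{144323}{\sqrt{147370}} = \frac{42019}{54180} + 144323 \frac{\sqrt{147370}}{147370} = \frac{42019}{54180} + \frac{144323 \sqrt{147370}}{147370}$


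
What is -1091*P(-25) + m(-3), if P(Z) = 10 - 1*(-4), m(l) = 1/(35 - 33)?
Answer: -30547/2 ≈ -15274.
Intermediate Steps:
m(l) = ½ (m(l) = 1/2 = ½)
P(Z) = 14 (P(Z) = 10 + 4 = 14)
-1091*P(-25) + m(-3) = -1091*14 + ½ = -15274 + ½ = -30547/2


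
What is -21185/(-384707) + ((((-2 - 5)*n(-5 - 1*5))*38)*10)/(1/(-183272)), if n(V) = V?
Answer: -1875460166665215/384707 ≈ -4.8750e+9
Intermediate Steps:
-21185/(-384707) + ((((-2 - 5)*n(-5 - 1*5))*38)*10)/(1/(-183272)) = -21185/(-384707) + ((((-2 - 5)*(-5 - 1*5))*38)*10)/(1/(-183272)) = -21185*(-1/384707) + ((-7*(-5 - 5)*38)*10)/(-1/183272) = 21185/384707 + ((-7*(-10)*38)*10)*(-183272) = 21185/384707 + ((70*38)*10)*(-183272) = 21185/384707 + (2660*10)*(-183272) = 21185/384707 + 26600*(-183272) = 21185/384707 - 4875035200 = -1875460166665215/384707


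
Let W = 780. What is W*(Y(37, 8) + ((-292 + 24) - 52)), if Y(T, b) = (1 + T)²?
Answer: 876720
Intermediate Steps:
W*(Y(37, 8) + ((-292 + 24) - 52)) = 780*((1 + 37)² + ((-292 + 24) - 52)) = 780*(38² + (-268 - 52)) = 780*(1444 - 320) = 780*1124 = 876720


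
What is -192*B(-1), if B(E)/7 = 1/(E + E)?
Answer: 672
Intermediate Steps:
B(E) = 7/(2*E) (B(E) = 7/(E + E) = 7/((2*E)) = 7*(1/(2*E)) = 7/(2*E))
-192*B(-1) = -672/(-1) = -672*(-1) = -192*(-7/2) = 672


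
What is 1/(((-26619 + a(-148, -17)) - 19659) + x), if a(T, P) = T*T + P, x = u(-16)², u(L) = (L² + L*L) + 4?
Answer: 1/241865 ≈ 4.1345e-6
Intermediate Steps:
u(L) = 4 + 2*L² (u(L) = (L² + L²) + 4 = 2*L² + 4 = 4 + 2*L²)
x = 266256 (x = (4 + 2*(-16)²)² = (4 + 2*256)² = (4 + 512)² = 516² = 266256)
a(T, P) = P + T² (a(T, P) = T² + P = P + T²)
1/(((-26619 + a(-148, -17)) - 19659) + x) = 1/(((-26619 + (-17 + (-148)²)) - 19659) + 266256) = 1/(((-26619 + (-17 + 21904)) - 19659) + 266256) = 1/(((-26619 + 21887) - 19659) + 266256) = 1/((-4732 - 19659) + 266256) = 1/(-24391 + 266256) = 1/241865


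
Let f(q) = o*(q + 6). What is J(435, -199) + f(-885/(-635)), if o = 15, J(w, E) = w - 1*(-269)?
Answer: 103493/127 ≈ 814.91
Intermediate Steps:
J(w, E) = 269 + w (J(w, E) = w + 269 = 269 + w)
f(q) = 90 + 15*q (f(q) = 15*(q + 6) = 15*(6 + q) = 90 + 15*q)
J(435, -199) + f(-885/(-635)) = (269 + 435) + (90 + 15*(-885/(-635))) = 704 + (90 + 15*(-885*(-1/635))) = 704 + (90 + 15*(177/127)) = 704 + (90 + 2655/127) = 704 + 14085/127 = 103493/127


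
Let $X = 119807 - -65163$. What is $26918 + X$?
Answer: $211888$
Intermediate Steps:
$X = 184970$ ($X = 119807 + 65163 = 184970$)
$26918 + X = 26918 + 184970 = 211888$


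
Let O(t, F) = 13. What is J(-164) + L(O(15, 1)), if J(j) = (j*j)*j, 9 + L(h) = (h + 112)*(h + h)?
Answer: -4407703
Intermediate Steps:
L(h) = -9 + 2*h*(112 + h) (L(h) = -9 + (h + 112)*(h + h) = -9 + (112 + h)*(2*h) = -9 + 2*h*(112 + h))
J(j) = j³ (J(j) = j²*j = j³)
J(-164) + L(O(15, 1)) = (-164)³ + (-9 + 2*13² + 224*13) = -4410944 + (-9 + 2*169 + 2912) = -4410944 + (-9 + 338 + 2912) = -4410944 + 3241 = -4407703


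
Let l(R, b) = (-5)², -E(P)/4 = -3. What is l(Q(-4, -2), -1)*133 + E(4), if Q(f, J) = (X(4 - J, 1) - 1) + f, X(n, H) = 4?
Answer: 3337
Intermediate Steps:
E(P) = 12 (E(P) = -4*(-3) = 12)
Q(f, J) = 3 + f (Q(f, J) = (4 - 1) + f = 3 + f)
l(R, b) = 25
l(Q(-4, -2), -1)*133 + E(4) = 25*133 + 12 = 3325 + 12 = 3337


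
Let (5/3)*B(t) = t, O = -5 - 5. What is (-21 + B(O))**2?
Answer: 729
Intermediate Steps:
O = -10
B(t) = 3*t/5
(-21 + B(O))**2 = (-21 + (3/5)*(-10))**2 = (-21 - 6)**2 = (-27)**2 = 729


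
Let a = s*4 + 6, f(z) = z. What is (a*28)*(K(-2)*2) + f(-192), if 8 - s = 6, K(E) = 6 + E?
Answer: 2944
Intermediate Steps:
s = 2 (s = 8 - 1*6 = 8 - 6 = 2)
a = 14 (a = 2*4 + 6 = 8 + 6 = 14)
(a*28)*(K(-2)*2) + f(-192) = (14*28)*((6 - 2)*2) - 192 = 392*(4*2) - 192 = 392*8 - 192 = 3136 - 192 = 2944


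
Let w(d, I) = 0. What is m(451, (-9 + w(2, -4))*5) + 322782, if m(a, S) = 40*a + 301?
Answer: 341123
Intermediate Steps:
m(a, S) = 301 + 40*a
m(451, (-9 + w(2, -4))*5) + 322782 = (301 + 40*451) + 322782 = (301 + 18040) + 322782 = 18341 + 322782 = 341123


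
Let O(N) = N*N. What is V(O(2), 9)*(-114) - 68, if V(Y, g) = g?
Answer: -1094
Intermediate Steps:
O(N) = N²
V(O(2), 9)*(-114) - 68 = 9*(-114) - 68 = -1026 - 68 = -1094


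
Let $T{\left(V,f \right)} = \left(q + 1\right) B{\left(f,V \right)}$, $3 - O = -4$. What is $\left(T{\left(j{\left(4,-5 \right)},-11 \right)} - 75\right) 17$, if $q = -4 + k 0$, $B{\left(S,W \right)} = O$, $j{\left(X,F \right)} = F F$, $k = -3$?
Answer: $-1632$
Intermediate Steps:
$j{\left(X,F \right)} = F^{2}$
$O = 7$ ($O = 3 - -4 = 3 + 4 = 7$)
$B{\left(S,W \right)} = 7$
$q = -4$ ($q = -4 - 0 = -4 + 0 = -4$)
$T{\left(V,f \right)} = -21$ ($T{\left(V,f \right)} = \left(-4 + 1\right) 7 = \left(-3\right) 7 = -21$)
$\left(T{\left(j{\left(4,-5 \right)},-11 \right)} - 75\right) 17 = \left(-21 - 75\right) 17 = \left(-96\right) 17 = -1632$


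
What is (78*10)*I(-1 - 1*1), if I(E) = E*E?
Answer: 3120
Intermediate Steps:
I(E) = E²
(78*10)*I(-1 - 1*1) = (78*10)*(-1 - 1*1)² = 780*(-1 - 1)² = 780*(-2)² = 780*4 = 3120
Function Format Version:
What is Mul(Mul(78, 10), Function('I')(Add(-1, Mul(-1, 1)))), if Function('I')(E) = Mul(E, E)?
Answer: 3120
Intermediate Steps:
Function('I')(E) = Pow(E, 2)
Mul(Mul(78, 10), Function('I')(Add(-1, Mul(-1, 1)))) = Mul(Mul(78, 10), Pow(Add(-1, Mul(-1, 1)), 2)) = Mul(780, Pow(Add(-1, -1), 2)) = Mul(780, Pow(-2, 2)) = Mul(780, 4) = 3120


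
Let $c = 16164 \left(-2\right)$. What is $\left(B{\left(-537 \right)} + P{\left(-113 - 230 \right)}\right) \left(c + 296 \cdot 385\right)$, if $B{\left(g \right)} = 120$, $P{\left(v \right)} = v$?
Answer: $-18203936$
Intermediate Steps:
$c = -32328$
$\left(B{\left(-537 \right)} + P{\left(-113 - 230 \right)}\right) \left(c + 296 \cdot 385\right) = \left(120 - 343\right) \left(-32328 + 296 \cdot 385\right) = \left(120 - 343\right) \left(-32328 + 113960\right) = \left(-223\right) 81632 = -18203936$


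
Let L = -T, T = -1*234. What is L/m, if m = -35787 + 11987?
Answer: -117/11900 ≈ -0.0098319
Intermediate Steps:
T = -234
m = -23800
L = 234 (L = -1*(-234) = 234)
L/m = 234/(-23800) = 234*(-1/23800) = -117/11900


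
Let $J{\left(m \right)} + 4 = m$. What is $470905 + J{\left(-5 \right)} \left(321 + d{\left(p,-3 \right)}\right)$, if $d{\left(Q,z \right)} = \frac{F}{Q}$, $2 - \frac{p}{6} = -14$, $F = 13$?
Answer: $\frac{14976473}{32} \approx 4.6802 \cdot 10^{5}$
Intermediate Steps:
$J{\left(m \right)} = -4 + m$
$p = 96$ ($p = 12 - -84 = 12 + 84 = 96$)
$d{\left(Q,z \right)} = \frac{13}{Q}$
$470905 + J{\left(-5 \right)} \left(321 + d{\left(p,-3 \right)}\right) = 470905 + \left(-4 - 5\right) \left(321 + \frac{13}{96}\right) = 470905 - 9 \left(321 + 13 \cdot \frac{1}{96}\right) = 470905 - 9 \left(321 + \frac{13}{96}\right) = 470905 - \frac{92487}{32} = \frac{14976473}{32}$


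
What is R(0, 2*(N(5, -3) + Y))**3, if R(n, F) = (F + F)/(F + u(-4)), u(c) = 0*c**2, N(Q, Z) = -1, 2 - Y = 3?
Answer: 8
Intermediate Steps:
Y = -1 (Y = 2 - 1*3 = 2 - 3 = -1)
u(c) = 0
R(n, F) = 2 (R(n, F) = (F + F)/(F + 0) = (2*F)/F = 2)
R(0, 2*(N(5, -3) + Y))**3 = 2**3 = 8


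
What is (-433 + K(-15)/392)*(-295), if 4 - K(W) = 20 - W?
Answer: 50081265/392 ≈ 1.2776e+5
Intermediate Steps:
K(W) = -16 + W (K(W) = 4 - (20 - W) = 4 + (-20 + W) = -16 + W)
(-433 + K(-15)/392)*(-295) = (-433 + (-16 - 15)/392)*(-295) = (-433 - 31*1/392)*(-295) = (-433 - 31/392)*(-295) = -169767/392*(-295) = 50081265/392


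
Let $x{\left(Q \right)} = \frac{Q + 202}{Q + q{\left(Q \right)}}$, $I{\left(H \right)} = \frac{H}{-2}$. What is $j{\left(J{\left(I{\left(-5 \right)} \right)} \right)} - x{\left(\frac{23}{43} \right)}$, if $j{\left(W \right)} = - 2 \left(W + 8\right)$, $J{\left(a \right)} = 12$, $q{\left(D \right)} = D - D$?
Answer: $- \frac{9629}{23} \approx -418.65$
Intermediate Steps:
$I{\left(H \right)} = - \frac{H}{2}$ ($I{\left(H \right)} = H \left(- \frac{1}{2}\right) = - \frac{H}{2}$)
$q{\left(D \right)} = 0$
$x{\left(Q \right)} = \frac{202 + Q}{Q}$ ($x{\left(Q \right)} = \frac{Q + 202}{Q + 0} = \frac{202 + Q}{Q}$)
$j{\left(W \right)} = -16 - 2 W$ ($j{\left(W \right)} = - 2 \left(8 + W\right) = -16 - 2 W$)
$j{\left(J{\left(I{\left(-5 \right)} \right)} \right)} - x{\left(\frac{23}{43} \right)} = \left(-16 - 24\right) - \frac{202 + \frac{23}{43}}{23 \cdot \frac{1}{43}} = \left(-16 - 24\right) - \frac{202 + 23 \cdot \frac{1}{43}}{23 \cdot \frac{1}{43}} = -40 - \frac{202 + \frac{23}{43}}{\frac{23}{43}} = -40 - \frac{43}{23} \cdot \frac{8709}{43} = -40 - \frac{8709}{23} = - \frac{9629}{23}$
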